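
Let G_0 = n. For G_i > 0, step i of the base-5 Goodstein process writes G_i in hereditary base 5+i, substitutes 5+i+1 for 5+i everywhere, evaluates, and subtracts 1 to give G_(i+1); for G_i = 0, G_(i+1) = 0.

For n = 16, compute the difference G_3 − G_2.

1

16 —HB5→ 3·5 + 1 —bump→ 3·6 + 1 = 19 —(−1)→ 18
18 —HB6→ 3·6 —bump→ 3·7 = 21 —(−1)→ 20
20 —HB7→ 2·7 + 6 —bump→ 2·8 + 6 = 22 —(−1)→ 21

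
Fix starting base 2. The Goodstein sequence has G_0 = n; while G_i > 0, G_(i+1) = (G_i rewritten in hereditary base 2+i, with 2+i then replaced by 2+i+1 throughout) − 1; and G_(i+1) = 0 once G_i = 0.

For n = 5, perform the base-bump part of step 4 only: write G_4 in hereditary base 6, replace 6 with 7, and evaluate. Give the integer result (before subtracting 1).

step 0: 5 = 2^2 + 1; sub 3 for 2: 3^3 + 1; = 28; G_1 = 28−1 = 27
step 1: 27 = 3^3; sub 4 for 3: 4^4; = 256; G_2 = 256−1 = 255
step 2: 255 = 3·4^3 + 3·4^2 + 3·4 + 3; sub 5 for 4: 3·5^3 + 3·5^2 + 3·5 + 3; = 468; G_3 = 468−1 = 467
step 3: 467 = 3·5^3 + 3·5^2 + 3·5 + 2; sub 6 for 5: 3·6^3 + 3·6^2 + 3·6 + 2; = 776; G_4 = 776−1 = 775
step 4: 775 = 3·6^3 + 3·6^2 + 3·6 + 1; sub 7 for 6: 3·7^3 + 3·7^2 + 3·7 + 1; = 1198; G_5 = 1198−1 = 1197

1198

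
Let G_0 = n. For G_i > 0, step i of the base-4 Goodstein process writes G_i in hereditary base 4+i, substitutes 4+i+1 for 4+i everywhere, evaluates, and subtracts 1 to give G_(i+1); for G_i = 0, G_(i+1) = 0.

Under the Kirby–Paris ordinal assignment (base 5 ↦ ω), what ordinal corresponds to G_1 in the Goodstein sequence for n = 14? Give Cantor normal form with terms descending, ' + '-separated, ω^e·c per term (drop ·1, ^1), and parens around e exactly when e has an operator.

step 0: 14 = 3·4 + 2; sub 5 for 4: 3·5 + 2; = 17; G_1 = 17−1 = 16
step 1: 16 = 3·5 + 1; sub 6 for 5: 3·6 + 1; = 19; G_2 = 19−1 = 18

ω·3 + 1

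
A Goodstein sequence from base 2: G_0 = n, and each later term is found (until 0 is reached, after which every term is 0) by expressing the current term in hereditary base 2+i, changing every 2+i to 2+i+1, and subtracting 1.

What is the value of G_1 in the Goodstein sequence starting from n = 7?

30

G_0 = 7. HB_2(7) = 2^2 + 2 + 1. Bump = 31. G_1 = 30.
G_1 = 30. HB_3(30) = 3^3 + 3. Bump = 260. G_2 = 259.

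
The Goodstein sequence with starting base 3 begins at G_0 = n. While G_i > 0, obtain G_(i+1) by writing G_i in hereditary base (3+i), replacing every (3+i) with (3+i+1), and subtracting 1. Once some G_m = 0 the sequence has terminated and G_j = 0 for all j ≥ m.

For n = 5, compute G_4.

4

base 3: 5 = 3 + 2; at 4: 4 + 2 = 6; next = 5
base 4: 5 = 4 + 1; at 5: 5 + 1 = 6; next = 5
base 5: 5 = 5; at 6: 6 = 6; next = 5
base 6: 5 = 5; at 7: 5 = 5; next = 4
base 7: 4 = 4; at 8: 4 = 4; next = 3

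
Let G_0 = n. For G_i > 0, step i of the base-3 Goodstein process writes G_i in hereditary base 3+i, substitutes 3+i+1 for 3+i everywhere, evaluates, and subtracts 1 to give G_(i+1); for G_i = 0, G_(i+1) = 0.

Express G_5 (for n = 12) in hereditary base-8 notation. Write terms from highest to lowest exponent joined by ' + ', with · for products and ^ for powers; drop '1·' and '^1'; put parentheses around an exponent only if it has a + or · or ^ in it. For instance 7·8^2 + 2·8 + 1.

7·8 + 7

i=0: 12 = 3^2 + 3 (b=3); 3→4: 4^2 + 4 = 20; 20−1 = 19
i=1: 19 = 4^2 + 3 (b=4); 4→5: 5^2 + 3 = 28; 28−1 = 27
i=2: 27 = 5^2 + 2 (b=5); 5→6: 6^2 + 2 = 38; 38−1 = 37
i=3: 37 = 6^2 + 1 (b=6); 6→7: 7^2 + 1 = 50; 50−1 = 49
i=4: 49 = 7^2 (b=7); 7→8: 8^2 = 64; 64−1 = 63
i=5: 63 = 7·8 + 7 (b=8); 8→9: 7·9 + 7 = 70; 70−1 = 69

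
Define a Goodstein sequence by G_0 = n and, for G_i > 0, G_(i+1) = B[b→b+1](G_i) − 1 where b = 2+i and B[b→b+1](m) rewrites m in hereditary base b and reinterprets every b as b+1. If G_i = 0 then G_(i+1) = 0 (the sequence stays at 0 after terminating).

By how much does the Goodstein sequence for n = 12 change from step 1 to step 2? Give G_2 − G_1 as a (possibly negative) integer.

(0) 12|_2 = 2^(2 + 1) + 2^2 ↦ 3^(3 + 1) + 3^3|_3 = 108 ⇒ 107
(1) 107|_3 = 3^(3 + 1) + 2·3^2 + 2·3 + 2 ↦ 4^(4 + 1) + 2·4^2 + 2·4 + 2|_4 = 1066 ⇒ 1065

958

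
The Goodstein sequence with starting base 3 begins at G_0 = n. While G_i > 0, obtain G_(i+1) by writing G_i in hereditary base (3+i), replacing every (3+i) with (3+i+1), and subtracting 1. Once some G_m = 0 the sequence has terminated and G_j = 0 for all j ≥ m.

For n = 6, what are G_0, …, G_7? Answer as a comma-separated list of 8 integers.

6 —HB3→ 2·3 —bump→ 2·4 = 8 —(−1)→ 7
7 —HB4→ 4 + 3 —bump→ 5 + 3 = 8 —(−1)→ 7
7 —HB5→ 5 + 2 —bump→ 6 + 2 = 8 —(−1)→ 7
7 —HB6→ 6 + 1 —bump→ 7 + 1 = 8 —(−1)→ 7
7 —HB7→ 7 —bump→ 8 = 8 —(−1)→ 7
7 —HB8→ 7 —bump→ 7 = 7 —(−1)→ 6
6 —HB9→ 6 —bump→ 6 = 6 —(−1)→ 5

6, 7, 7, 7, 7, 7, 6, 5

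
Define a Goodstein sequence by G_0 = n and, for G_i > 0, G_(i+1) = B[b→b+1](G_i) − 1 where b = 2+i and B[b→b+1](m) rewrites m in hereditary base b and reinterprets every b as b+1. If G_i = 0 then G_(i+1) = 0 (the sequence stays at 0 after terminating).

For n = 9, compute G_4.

i=0: 9 = 2^(2 + 1) + 1 (b=2); 2→3: 3^(3 + 1) + 1 = 82; 82−1 = 81
i=1: 81 = 3^(3 + 1) (b=3); 3→4: 4^(4 + 1) = 1024; 1024−1 = 1023
i=2: 1023 = 3·4^4 + 3·4^3 + 3·4^2 + 3·4 + 3 (b=4); 4→5: 3·5^5 + 3·5^3 + 3·5^2 + 3·5 + 3 = 9843; 9843−1 = 9842
i=3: 9842 = 3·5^5 + 3·5^3 + 3·5^2 + 3·5 + 2 (b=5); 5→6: 3·6^6 + 3·6^3 + 3·6^2 + 3·6 + 2 = 140744; 140744−1 = 140743
i=4: 140743 = 3·6^6 + 3·6^3 + 3·6^2 + 3·6 + 1 (b=6); 6→7: 3·7^7 + 3·7^3 + 3·7^2 + 3·7 + 1 = 2471827; 2471827−1 = 2471826

140743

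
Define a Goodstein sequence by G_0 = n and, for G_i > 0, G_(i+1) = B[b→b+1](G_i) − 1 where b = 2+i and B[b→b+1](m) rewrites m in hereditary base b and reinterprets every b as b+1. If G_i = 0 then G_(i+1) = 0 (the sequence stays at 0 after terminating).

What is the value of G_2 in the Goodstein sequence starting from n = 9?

G_0=9  [base 2] 2^(2 + 1) + 1  →[2↦3]→  3^(3 + 1) + 1 = 82  −1 ⇒ G_1=81
G_1=81  [base 3] 3^(3 + 1)  →[3↦4]→  4^(4 + 1) = 1024  −1 ⇒ G_2=1023
G_2=1023  [base 4] 3·4^4 + 3·4^3 + 3·4^2 + 3·4 + 3  →[4↦5]→  3·5^5 + 3·5^3 + 3·5^2 + 3·5 + 3 = 9843  −1 ⇒ G_3=9842

1023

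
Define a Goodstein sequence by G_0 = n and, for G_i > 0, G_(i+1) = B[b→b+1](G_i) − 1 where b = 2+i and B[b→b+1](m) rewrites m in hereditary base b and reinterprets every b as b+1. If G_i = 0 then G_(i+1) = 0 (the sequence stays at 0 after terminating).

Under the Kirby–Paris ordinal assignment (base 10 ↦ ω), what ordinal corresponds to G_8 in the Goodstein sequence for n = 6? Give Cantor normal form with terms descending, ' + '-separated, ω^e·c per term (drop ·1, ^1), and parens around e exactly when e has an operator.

6 —HB2→ 2^2 + 2 —bump→ 3^3 + 3 = 30 —(−1)→ 29
29 —HB3→ 3^3 + 2 —bump→ 4^4 + 2 = 258 —(−1)→ 257
257 —HB4→ 4^4 + 1 —bump→ 5^5 + 1 = 3126 —(−1)→ 3125
3125 —HB5→ 5^5 —bump→ 6^6 = 46656 —(−1)→ 46655
46655 —HB6→ 5·6^5 + 5·6^4 + 5·6^3 + 5·6^2 + 5·6 + 5 —bump→ 5·7^5 + 5·7^4 + 5·7^3 + 5·7^2 + 5·7 + 5 = 98040 —(−1)→ 98039
98039 —HB7→ 5·7^5 + 5·7^4 + 5·7^3 + 5·7^2 + 5·7 + 4 —bump→ 5·8^5 + 5·8^4 + 5·8^3 + 5·8^2 + 5·8 + 4 = 187244 —(−1)→ 187243
187243 —HB8→ 5·8^5 + 5·8^4 + 5·8^3 + 5·8^2 + 5·8 + 3 —bump→ 5·9^5 + 5·9^4 + 5·9^3 + 5·9^2 + 5·9 + 3 = 332148 —(−1)→ 332147
332147 —HB9→ 5·9^5 + 5·9^4 + 5·9^3 + 5·9^2 + 5·9 + 2 —bump→ 5·10^5 + 5·10^4 + 5·10^3 + 5·10^2 + 5·10 + 2 = 555552 —(−1)→ 555551

ω^5·5 + ω^4·5 + ω^3·5 + ω^2·5 + ω·5 + 1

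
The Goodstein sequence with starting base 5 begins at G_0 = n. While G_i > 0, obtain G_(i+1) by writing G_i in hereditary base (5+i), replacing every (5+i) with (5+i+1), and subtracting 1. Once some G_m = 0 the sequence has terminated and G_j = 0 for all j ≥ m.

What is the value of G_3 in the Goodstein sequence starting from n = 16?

21

G_0 = 16. HB_5(16) = 3·5 + 1. Bump = 19. G_1 = 18.
G_1 = 18. HB_6(18) = 3·6. Bump = 21. G_2 = 20.
G_2 = 20. HB_7(20) = 2·7 + 6. Bump = 22. G_3 = 21.
G_3 = 21. HB_8(21) = 2·8 + 5. Bump = 23. G_4 = 22.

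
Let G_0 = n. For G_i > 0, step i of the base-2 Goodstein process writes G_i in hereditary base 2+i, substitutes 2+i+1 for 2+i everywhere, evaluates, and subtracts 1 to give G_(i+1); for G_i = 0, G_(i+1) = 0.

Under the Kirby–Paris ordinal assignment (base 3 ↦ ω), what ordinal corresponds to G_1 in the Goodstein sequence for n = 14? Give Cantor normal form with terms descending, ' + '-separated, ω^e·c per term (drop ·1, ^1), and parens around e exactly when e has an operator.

i=0: 14 = 2^(2 + 1) + 2^2 + 2 (b=2); 2→3: 3^(3 + 1) + 3^3 + 3 = 111; 111−1 = 110
i=1: 110 = 3^(3 + 1) + 3^3 + 2 (b=3); 3→4: 4^(4 + 1) + 4^4 + 2 = 1282; 1282−1 = 1281

ω^(ω + 1) + ω^ω + 2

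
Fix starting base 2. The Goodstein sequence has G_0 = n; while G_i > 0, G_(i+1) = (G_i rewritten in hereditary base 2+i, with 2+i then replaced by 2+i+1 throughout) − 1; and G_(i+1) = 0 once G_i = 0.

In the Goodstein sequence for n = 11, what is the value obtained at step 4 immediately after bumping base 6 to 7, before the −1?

5764802

G_0=11  [base 2] 2^(2 + 1) + 2 + 1  →[2↦3]→  3^(3 + 1) + 3 + 1 = 85  −1 ⇒ G_1=84
G_1=84  [base 3] 3^(3 + 1) + 3  →[3↦4]→  4^(4 + 1) + 4 = 1028  −1 ⇒ G_2=1027
G_2=1027  [base 4] 4^(4 + 1) + 3  →[4↦5]→  5^(5 + 1) + 3 = 15628  −1 ⇒ G_3=15627
G_3=15627  [base 5] 5^(5 + 1) + 2  →[5↦6]→  6^(6 + 1) + 2 = 279938  −1 ⇒ G_4=279937
G_4=279937  [base 6] 6^(6 + 1) + 1  →[6↦7]→  7^(7 + 1) + 1 = 5764802  −1 ⇒ G_5=5764801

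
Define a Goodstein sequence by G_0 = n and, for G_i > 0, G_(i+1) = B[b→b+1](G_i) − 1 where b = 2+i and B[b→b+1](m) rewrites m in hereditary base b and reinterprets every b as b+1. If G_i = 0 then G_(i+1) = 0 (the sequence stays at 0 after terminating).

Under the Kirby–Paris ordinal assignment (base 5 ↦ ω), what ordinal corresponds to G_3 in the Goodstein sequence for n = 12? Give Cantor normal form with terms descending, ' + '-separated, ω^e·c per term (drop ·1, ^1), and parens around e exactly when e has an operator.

step 0: 12 = 2^(2 + 1) + 2^2; sub 3 for 2: 3^(3 + 1) + 3^3; = 108; G_1 = 108−1 = 107
step 1: 107 = 3^(3 + 1) + 2·3^2 + 2·3 + 2; sub 4 for 3: 4^(4 + 1) + 2·4^2 + 2·4 + 2; = 1066; G_2 = 1066−1 = 1065
step 2: 1065 = 4^(4 + 1) + 2·4^2 + 2·4 + 1; sub 5 for 4: 5^(5 + 1) + 2·5^2 + 2·5 + 1; = 15686; G_3 = 15686−1 = 15685
step 3: 15685 = 5^(5 + 1) + 2·5^2 + 2·5; sub 6 for 5: 6^(6 + 1) + 2·6^2 + 2·6; = 280020; G_4 = 280020−1 = 280019

ω^(ω + 1) + ω^2·2 + ω·2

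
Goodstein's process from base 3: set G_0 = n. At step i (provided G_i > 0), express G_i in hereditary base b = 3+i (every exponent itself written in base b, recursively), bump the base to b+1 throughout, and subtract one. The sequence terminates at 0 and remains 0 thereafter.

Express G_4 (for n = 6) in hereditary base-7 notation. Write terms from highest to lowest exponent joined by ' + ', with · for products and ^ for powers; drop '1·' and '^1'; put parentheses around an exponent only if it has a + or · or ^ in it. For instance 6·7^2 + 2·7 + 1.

7

i=0: 6 = 2·3 (b=3); 3→4: 2·4 = 8; 8−1 = 7
i=1: 7 = 4 + 3 (b=4); 4→5: 5 + 3 = 8; 8−1 = 7
i=2: 7 = 5 + 2 (b=5); 5→6: 6 + 2 = 8; 8−1 = 7
i=3: 7 = 6 + 1 (b=6); 6→7: 7 + 1 = 8; 8−1 = 7
i=4: 7 = 7 (b=7); 7→8: 8 = 8; 8−1 = 7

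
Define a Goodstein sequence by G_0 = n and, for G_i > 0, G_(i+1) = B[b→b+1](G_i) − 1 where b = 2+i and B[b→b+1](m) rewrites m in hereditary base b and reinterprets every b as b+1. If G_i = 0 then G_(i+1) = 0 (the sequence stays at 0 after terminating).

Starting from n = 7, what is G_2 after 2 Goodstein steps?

259

(0) 7|_2 = 2^2 + 2 + 1 ↦ 3^3 + 3 + 1|_3 = 31 ⇒ 30
(1) 30|_3 = 3^3 + 3 ↦ 4^4 + 4|_4 = 260 ⇒ 259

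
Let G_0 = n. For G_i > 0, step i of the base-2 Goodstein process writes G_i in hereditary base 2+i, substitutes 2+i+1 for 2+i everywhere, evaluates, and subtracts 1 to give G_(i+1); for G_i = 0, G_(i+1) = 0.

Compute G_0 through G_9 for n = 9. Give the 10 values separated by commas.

9, 81, 1023, 9842, 140743, 2471826, 50333399, 1162263921, 30000003325, 855935016215

base 2: 9 = 2^(2 + 1) + 1; at 3: 3^(3 + 1) + 1 = 82; next = 81
base 3: 81 = 3^(3 + 1); at 4: 4^(4 + 1) = 1024; next = 1023
base 4: 1023 = 3·4^4 + 3·4^3 + 3·4^2 + 3·4 + 3; at 5: 3·5^5 + 3·5^3 + 3·5^2 + 3·5 + 3 = 9843; next = 9842
base 5: 9842 = 3·5^5 + 3·5^3 + 3·5^2 + 3·5 + 2; at 6: 3·6^6 + 3·6^3 + 3·6^2 + 3·6 + 2 = 140744; next = 140743
base 6: 140743 = 3·6^6 + 3·6^3 + 3·6^2 + 3·6 + 1; at 7: 3·7^7 + 3·7^3 + 3·7^2 + 3·7 + 1 = 2471827; next = 2471826
base 7: 2471826 = 3·7^7 + 3·7^3 + 3·7^2 + 3·7; at 8: 3·8^8 + 3·8^3 + 3·8^2 + 3·8 = 50333400; next = 50333399
base 8: 50333399 = 3·8^8 + 3·8^3 + 3·8^2 + 2·8 + 7; at 9: 3·9^9 + 3·9^3 + 3·9^2 + 2·9 + 7 = 1162263922; next = 1162263921
base 9: 1162263921 = 3·9^9 + 3·9^3 + 3·9^2 + 2·9 + 6; at 10: 3·10^10 + 3·10^3 + 3·10^2 + 2·10 + 6 = 30000003326; next = 30000003325
base 10: 30000003325 = 3·10^10 + 3·10^3 + 3·10^2 + 2·10 + 5; at 11: 3·11^11 + 3·11^3 + 3·11^2 + 2·11 + 5 = 855935016216; next = 855935016215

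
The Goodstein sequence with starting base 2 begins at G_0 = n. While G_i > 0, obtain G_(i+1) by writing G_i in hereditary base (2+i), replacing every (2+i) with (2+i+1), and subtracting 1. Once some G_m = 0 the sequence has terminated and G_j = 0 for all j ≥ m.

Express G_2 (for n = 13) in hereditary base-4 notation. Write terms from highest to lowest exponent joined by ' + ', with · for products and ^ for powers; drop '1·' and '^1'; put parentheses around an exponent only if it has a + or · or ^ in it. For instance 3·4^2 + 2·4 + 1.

(0) 13|_2 = 2^(2 + 1) + 2^2 + 1 ↦ 3^(3 + 1) + 3^3 + 1|_3 = 109 ⇒ 108
(1) 108|_3 = 3^(3 + 1) + 3^3 ↦ 4^(4 + 1) + 4^4|_4 = 1280 ⇒ 1279
(2) 1279|_4 = 4^(4 + 1) + 3·4^3 + 3·4^2 + 3·4 + 3 ↦ 5^(5 + 1) + 3·5^3 + 3·5^2 + 3·5 + 3|_5 = 16093 ⇒ 16092

4^(4 + 1) + 3·4^3 + 3·4^2 + 3·4 + 3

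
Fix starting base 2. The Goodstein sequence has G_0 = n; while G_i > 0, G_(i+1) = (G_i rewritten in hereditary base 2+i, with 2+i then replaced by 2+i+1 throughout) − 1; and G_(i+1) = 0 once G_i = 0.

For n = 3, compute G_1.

[0] 3 ≡ 2 + 1 (base 2). Lift 3: 4. −1: 3.
[1] 3 ≡ 3 (base 3). Lift 4: 4. −1: 3.

3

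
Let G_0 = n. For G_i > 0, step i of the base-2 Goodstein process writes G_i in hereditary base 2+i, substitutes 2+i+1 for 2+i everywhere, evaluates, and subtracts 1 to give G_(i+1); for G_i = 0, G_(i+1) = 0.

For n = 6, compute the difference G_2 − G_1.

[0] 6 ≡ 2^2 + 2 (base 2). Lift 3: 30. −1: 29.
[1] 29 ≡ 3^3 + 2 (base 3). Lift 4: 258. −1: 257.

228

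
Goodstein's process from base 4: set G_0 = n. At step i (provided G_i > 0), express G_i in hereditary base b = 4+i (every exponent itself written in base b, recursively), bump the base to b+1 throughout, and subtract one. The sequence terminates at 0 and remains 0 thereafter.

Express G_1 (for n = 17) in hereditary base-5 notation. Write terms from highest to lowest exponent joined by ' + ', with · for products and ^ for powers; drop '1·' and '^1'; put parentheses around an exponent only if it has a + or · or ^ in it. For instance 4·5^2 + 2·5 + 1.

5^2

17 —HB4→ 4^2 + 1 —bump→ 5^2 + 1 = 26 —(−1)→ 25
25 —HB5→ 5^2 —bump→ 6^2 = 36 —(−1)→ 35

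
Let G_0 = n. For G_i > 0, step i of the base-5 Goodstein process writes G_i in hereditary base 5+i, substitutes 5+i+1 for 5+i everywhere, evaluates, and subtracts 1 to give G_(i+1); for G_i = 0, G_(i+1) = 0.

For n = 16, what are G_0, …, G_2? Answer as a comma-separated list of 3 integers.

16 —HB5→ 3·5 + 1 —bump→ 3·6 + 1 = 19 —(−1)→ 18
18 —HB6→ 3·6 —bump→ 3·7 = 21 —(−1)→ 20

16, 18, 20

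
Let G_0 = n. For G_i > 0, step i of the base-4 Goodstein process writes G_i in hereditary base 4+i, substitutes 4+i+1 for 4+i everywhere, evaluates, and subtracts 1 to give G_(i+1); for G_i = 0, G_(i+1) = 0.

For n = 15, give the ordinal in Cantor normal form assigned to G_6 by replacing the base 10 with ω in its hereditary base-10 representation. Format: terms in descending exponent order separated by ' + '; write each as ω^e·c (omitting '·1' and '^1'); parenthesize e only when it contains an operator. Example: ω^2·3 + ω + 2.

step 0: 15 = 3·4 + 3; sub 5 for 4: 3·5 + 3; = 18; G_1 = 18−1 = 17
step 1: 17 = 3·5 + 2; sub 6 for 5: 3·6 + 2; = 20; G_2 = 20−1 = 19
step 2: 19 = 3·6 + 1; sub 7 for 6: 3·7 + 1; = 22; G_3 = 22−1 = 21
step 3: 21 = 3·7; sub 8 for 7: 3·8; = 24; G_4 = 24−1 = 23
step 4: 23 = 2·8 + 7; sub 9 for 8: 2·9 + 7; = 25; G_5 = 25−1 = 24
step 5: 24 = 2·9 + 6; sub 10 for 9: 2·10 + 6; = 26; G_6 = 26−1 = 25
step 6: 25 = 2·10 + 5; sub 11 for 10: 2·11 + 5; = 27; G_7 = 27−1 = 26

ω·2 + 5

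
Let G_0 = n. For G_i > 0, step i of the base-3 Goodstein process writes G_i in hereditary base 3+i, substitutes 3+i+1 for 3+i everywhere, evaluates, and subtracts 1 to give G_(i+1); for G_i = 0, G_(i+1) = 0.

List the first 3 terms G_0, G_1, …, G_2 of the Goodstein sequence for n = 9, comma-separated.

9 —HB3→ 3^2 —bump→ 4^2 = 16 —(−1)→ 15
15 —HB4→ 3·4 + 3 —bump→ 3·5 + 3 = 18 —(−1)→ 17

9, 15, 17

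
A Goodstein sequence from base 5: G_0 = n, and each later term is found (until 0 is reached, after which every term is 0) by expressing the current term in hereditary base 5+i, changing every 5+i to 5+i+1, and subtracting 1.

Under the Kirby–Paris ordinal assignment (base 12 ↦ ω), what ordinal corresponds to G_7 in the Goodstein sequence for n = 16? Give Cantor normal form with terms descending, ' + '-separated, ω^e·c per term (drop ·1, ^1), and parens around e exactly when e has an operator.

ω·2 + 1

step 0: 16 = 3·5 + 1; sub 6 for 5: 3·6 + 1; = 19; G_1 = 19−1 = 18
step 1: 18 = 3·6; sub 7 for 6: 3·7; = 21; G_2 = 21−1 = 20
step 2: 20 = 2·7 + 6; sub 8 for 7: 2·8 + 6; = 22; G_3 = 22−1 = 21
step 3: 21 = 2·8 + 5; sub 9 for 8: 2·9 + 5; = 23; G_4 = 23−1 = 22
step 4: 22 = 2·9 + 4; sub 10 for 9: 2·10 + 4; = 24; G_5 = 24−1 = 23
step 5: 23 = 2·10 + 3; sub 11 for 10: 2·11 + 3; = 25; G_6 = 25−1 = 24
step 6: 24 = 2·11 + 2; sub 12 for 11: 2·12 + 2; = 26; G_7 = 26−1 = 25
step 7: 25 = 2·12 + 1; sub 13 for 12: 2·13 + 1; = 27; G_8 = 27−1 = 26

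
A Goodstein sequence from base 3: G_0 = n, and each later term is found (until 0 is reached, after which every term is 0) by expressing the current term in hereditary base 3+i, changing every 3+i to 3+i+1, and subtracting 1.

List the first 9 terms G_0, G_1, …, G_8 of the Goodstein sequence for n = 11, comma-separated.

11, 17, 25, 35, 39, 43, 47, 51, 55

G_0=11  [base 3] 3^2 + 2  →[3↦4]→  4^2 + 2 = 18  −1 ⇒ G_1=17
G_1=17  [base 4] 4^2 + 1  →[4↦5]→  5^2 + 1 = 26  −1 ⇒ G_2=25
G_2=25  [base 5] 5^2  →[5↦6]→  6^2 = 36  −1 ⇒ G_3=35
G_3=35  [base 6] 5·6 + 5  →[6↦7]→  5·7 + 5 = 40  −1 ⇒ G_4=39
G_4=39  [base 7] 5·7 + 4  →[7↦8]→  5·8 + 4 = 44  −1 ⇒ G_5=43
G_5=43  [base 8] 5·8 + 3  →[8↦9]→  5·9 + 3 = 48  −1 ⇒ G_6=47
G_6=47  [base 9] 5·9 + 2  →[9↦10]→  5·10 + 2 = 52  −1 ⇒ G_7=51
G_7=51  [base 10] 5·10 + 1  →[10↦11]→  5·11 + 1 = 56  −1 ⇒ G_8=55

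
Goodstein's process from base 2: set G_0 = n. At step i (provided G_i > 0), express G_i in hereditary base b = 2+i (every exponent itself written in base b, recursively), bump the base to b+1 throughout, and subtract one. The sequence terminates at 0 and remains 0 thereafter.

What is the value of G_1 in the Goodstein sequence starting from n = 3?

3

step 0: 3 = 2 + 1; sub 3 for 2: 3 + 1; = 4; G_1 = 4−1 = 3
step 1: 3 = 3; sub 4 for 3: 4; = 4; G_2 = 4−1 = 3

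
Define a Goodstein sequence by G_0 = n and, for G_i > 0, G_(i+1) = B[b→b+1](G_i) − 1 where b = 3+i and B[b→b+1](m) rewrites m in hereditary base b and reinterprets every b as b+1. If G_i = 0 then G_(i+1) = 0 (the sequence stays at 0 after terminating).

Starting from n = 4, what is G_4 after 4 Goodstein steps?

step 0: 4 = 3 + 1; sub 4 for 3: 4 + 1; = 5; G_1 = 5−1 = 4
step 1: 4 = 4; sub 5 for 4: 5; = 5; G_2 = 5−1 = 4
step 2: 4 = 4; sub 6 for 5: 4; = 4; G_3 = 4−1 = 3
step 3: 3 = 3; sub 7 for 6: 3; = 3; G_4 = 3−1 = 2

2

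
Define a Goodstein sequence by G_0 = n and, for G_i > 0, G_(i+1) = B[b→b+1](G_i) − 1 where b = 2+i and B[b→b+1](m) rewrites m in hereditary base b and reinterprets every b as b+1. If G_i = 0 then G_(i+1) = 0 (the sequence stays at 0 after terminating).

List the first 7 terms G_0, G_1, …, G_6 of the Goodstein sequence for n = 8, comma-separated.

G_0 = 8. HB_2(8) = 2^(2 + 1). Bump = 81. G_1 = 80.
G_1 = 80. HB_3(80) = 2·3^3 + 2·3^2 + 2·3 + 2. Bump = 554. G_2 = 553.
G_2 = 553. HB_4(553) = 2·4^4 + 2·4^2 + 2·4 + 1. Bump = 6311. G_3 = 6310.
G_3 = 6310. HB_5(6310) = 2·5^5 + 2·5^2 + 2·5. Bump = 93396. G_4 = 93395.
G_4 = 93395. HB_6(93395) = 2·6^6 + 2·6^2 + 6 + 5. Bump = 1647196. G_5 = 1647195.
G_5 = 1647195. HB_7(1647195) = 2·7^7 + 2·7^2 + 7 + 4. Bump = 33554572. G_6 = 33554571.

8, 80, 553, 6310, 93395, 1647195, 33554571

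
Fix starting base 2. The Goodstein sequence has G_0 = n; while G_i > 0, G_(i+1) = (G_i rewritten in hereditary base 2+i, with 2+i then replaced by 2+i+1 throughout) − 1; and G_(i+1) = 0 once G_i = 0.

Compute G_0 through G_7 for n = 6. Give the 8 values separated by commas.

(0) 6|_2 = 2^2 + 2 ↦ 3^3 + 3|_3 = 30 ⇒ 29
(1) 29|_3 = 3^3 + 2 ↦ 4^4 + 2|_4 = 258 ⇒ 257
(2) 257|_4 = 4^4 + 1 ↦ 5^5 + 1|_5 = 3126 ⇒ 3125
(3) 3125|_5 = 5^5 ↦ 6^6|_6 = 46656 ⇒ 46655
(4) 46655|_6 = 5·6^5 + 5·6^4 + 5·6^3 + 5·6^2 + 5·6 + 5 ↦ 5·7^5 + 5·7^4 + 5·7^3 + 5·7^2 + 5·7 + 5|_7 = 98040 ⇒ 98039
(5) 98039|_7 = 5·7^5 + 5·7^4 + 5·7^3 + 5·7^2 + 5·7 + 4 ↦ 5·8^5 + 5·8^4 + 5·8^3 + 5·8^2 + 5·8 + 4|_8 = 187244 ⇒ 187243
(6) 187243|_8 = 5·8^5 + 5·8^4 + 5·8^3 + 5·8^2 + 5·8 + 3 ↦ 5·9^5 + 5·9^4 + 5·9^3 + 5·9^2 + 5·9 + 3|_9 = 332148 ⇒ 332147

6, 29, 257, 3125, 46655, 98039, 187243, 332147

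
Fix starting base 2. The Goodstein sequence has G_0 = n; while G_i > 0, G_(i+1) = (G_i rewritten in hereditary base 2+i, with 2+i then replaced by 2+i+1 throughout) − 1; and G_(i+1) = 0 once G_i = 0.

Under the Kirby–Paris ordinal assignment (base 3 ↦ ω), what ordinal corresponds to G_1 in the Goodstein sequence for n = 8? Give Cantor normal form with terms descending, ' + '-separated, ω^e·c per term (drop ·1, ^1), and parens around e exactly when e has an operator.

ω^ω·2 + ω^2·2 + ω·2 + 2

base 2: 8 = 2^(2 + 1); at 3: 3^(3 + 1) = 81; next = 80
base 3: 80 = 2·3^3 + 2·3^2 + 2·3 + 2; at 4: 2·4^4 + 2·4^2 + 2·4 + 2 = 554; next = 553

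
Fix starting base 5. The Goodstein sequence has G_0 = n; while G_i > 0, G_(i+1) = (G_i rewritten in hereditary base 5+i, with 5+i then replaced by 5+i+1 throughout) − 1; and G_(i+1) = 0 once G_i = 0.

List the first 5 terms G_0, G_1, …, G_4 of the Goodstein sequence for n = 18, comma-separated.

(0) 18|_5 = 3·5 + 3 ↦ 3·6 + 3|_6 = 21 ⇒ 20
(1) 20|_6 = 3·6 + 2 ↦ 3·7 + 2|_7 = 23 ⇒ 22
(2) 22|_7 = 3·7 + 1 ↦ 3·8 + 1|_8 = 25 ⇒ 24
(3) 24|_8 = 3·8 ↦ 3·9|_9 = 27 ⇒ 26

18, 20, 22, 24, 26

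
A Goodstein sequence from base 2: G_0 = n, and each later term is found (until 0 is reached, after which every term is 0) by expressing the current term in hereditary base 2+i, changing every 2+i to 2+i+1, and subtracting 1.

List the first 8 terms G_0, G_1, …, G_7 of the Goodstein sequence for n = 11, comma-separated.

11, 84, 1027, 15627, 279937, 5764801, 134217727, 2749609302

11 —HB2→ 2^(2 + 1) + 2 + 1 —bump→ 3^(3 + 1) + 3 + 1 = 85 —(−1)→ 84
84 —HB3→ 3^(3 + 1) + 3 —bump→ 4^(4 + 1) + 4 = 1028 —(−1)→ 1027
1027 —HB4→ 4^(4 + 1) + 3 —bump→ 5^(5 + 1) + 3 = 15628 —(−1)→ 15627
15627 —HB5→ 5^(5 + 1) + 2 —bump→ 6^(6 + 1) + 2 = 279938 —(−1)→ 279937
279937 —HB6→ 6^(6 + 1) + 1 —bump→ 7^(7 + 1) + 1 = 5764802 —(−1)→ 5764801
5764801 —HB7→ 7^(7 + 1) —bump→ 8^(8 + 1) = 134217728 —(−1)→ 134217727
134217727 —HB8→ 7·8^8 + 7·8^7 + 7·8^6 + 7·8^5 + 7·8^4 + 7·8^3 + 7·8^2 + 7·8 + 7 —bump→ 7·9^9 + 7·9^7 + 7·9^6 + 7·9^5 + 7·9^4 + 7·9^3 + 7·9^2 + 7·9 + 7 = 2749609303 —(−1)→ 2749609302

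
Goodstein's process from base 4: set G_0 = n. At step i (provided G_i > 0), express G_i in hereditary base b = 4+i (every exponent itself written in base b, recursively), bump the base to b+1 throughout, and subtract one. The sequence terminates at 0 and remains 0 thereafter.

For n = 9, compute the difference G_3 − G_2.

0

i=0: 9 = 2·4 + 1 (b=4); 4→5: 2·5 + 1 = 11; 11−1 = 10
i=1: 10 = 2·5 (b=5); 5→6: 2·6 = 12; 12−1 = 11
i=2: 11 = 6 + 5 (b=6); 6→7: 7 + 5 = 12; 12−1 = 11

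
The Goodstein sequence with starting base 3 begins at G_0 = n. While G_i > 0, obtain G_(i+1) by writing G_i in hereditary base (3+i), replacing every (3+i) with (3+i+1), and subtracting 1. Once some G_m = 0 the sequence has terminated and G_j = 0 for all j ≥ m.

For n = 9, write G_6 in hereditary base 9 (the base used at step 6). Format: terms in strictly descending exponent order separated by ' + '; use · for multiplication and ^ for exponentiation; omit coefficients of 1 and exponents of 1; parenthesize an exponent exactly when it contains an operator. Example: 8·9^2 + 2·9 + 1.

2·9 + 6

(0) 9|_3 = 3^2 ↦ 4^2|_4 = 16 ⇒ 15
(1) 15|_4 = 3·4 + 3 ↦ 3·5 + 3|_5 = 18 ⇒ 17
(2) 17|_5 = 3·5 + 2 ↦ 3·6 + 2|_6 = 20 ⇒ 19
(3) 19|_6 = 3·6 + 1 ↦ 3·7 + 1|_7 = 22 ⇒ 21
(4) 21|_7 = 3·7 ↦ 3·8|_8 = 24 ⇒ 23
(5) 23|_8 = 2·8 + 7 ↦ 2·9 + 7|_9 = 25 ⇒ 24
(6) 24|_9 = 2·9 + 6 ↦ 2·10 + 6|_10 = 26 ⇒ 25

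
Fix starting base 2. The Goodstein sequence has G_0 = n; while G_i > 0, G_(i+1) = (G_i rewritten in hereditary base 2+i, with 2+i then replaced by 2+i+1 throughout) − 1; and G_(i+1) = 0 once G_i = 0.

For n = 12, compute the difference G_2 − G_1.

958

i=0: 12 = 2^(2 + 1) + 2^2 (b=2); 2→3: 3^(3 + 1) + 3^3 = 108; 108−1 = 107
i=1: 107 = 3^(3 + 1) + 2·3^2 + 2·3 + 2 (b=3); 3→4: 4^(4 + 1) + 2·4^2 + 2·4 + 2 = 1066; 1066−1 = 1065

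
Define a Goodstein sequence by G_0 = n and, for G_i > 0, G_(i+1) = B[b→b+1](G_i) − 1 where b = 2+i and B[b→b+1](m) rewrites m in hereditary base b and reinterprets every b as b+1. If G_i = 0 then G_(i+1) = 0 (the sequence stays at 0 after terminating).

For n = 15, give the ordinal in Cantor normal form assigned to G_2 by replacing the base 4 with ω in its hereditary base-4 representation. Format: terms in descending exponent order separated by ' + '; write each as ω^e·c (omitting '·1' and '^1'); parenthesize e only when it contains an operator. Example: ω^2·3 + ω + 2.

G_0 = 15. HB_2(15) = 2^(2 + 1) + 2^2 + 2 + 1. Bump = 112. G_1 = 111.
G_1 = 111. HB_3(111) = 3^(3 + 1) + 3^3 + 3. Bump = 1284. G_2 = 1283.
G_2 = 1283. HB_4(1283) = 4^(4 + 1) + 4^4 + 3. Bump = 18753. G_3 = 18752.

ω^(ω + 1) + ω^ω + 3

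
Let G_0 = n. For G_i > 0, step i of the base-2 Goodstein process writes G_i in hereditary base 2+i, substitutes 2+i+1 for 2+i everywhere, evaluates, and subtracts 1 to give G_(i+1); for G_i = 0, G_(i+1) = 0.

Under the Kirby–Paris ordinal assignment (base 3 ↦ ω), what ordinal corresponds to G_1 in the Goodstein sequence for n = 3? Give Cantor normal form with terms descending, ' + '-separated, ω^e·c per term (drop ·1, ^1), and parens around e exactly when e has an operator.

ω

G_0 = 3. HB_2(3) = 2 + 1. Bump = 4. G_1 = 3.
G_1 = 3. HB_3(3) = 3. Bump = 4. G_2 = 3.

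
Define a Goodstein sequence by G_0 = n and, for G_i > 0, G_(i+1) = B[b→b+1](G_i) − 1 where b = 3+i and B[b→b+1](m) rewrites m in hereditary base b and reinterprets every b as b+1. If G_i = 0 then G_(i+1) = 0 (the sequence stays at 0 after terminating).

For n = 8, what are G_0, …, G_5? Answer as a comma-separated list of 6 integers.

8, 9, 10, 11, 11, 11

G_0=8  [base 3] 2·3 + 2  →[3↦4]→  2·4 + 2 = 10  −1 ⇒ G_1=9
G_1=9  [base 4] 2·4 + 1  →[4↦5]→  2·5 + 1 = 11  −1 ⇒ G_2=10
G_2=10  [base 5] 2·5  →[5↦6]→  2·6 = 12  −1 ⇒ G_3=11
G_3=11  [base 6] 6 + 5  →[6↦7]→  7 + 5 = 12  −1 ⇒ G_4=11
G_4=11  [base 7] 7 + 4  →[7↦8]→  8 + 4 = 12  −1 ⇒ G_5=11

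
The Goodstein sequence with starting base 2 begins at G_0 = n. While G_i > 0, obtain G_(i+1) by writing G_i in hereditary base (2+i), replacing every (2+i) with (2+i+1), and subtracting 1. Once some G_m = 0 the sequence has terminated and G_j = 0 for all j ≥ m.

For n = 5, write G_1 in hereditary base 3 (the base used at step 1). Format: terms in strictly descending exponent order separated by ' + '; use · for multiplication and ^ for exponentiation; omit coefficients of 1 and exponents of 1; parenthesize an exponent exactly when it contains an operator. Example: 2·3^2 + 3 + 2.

step 0: 5 = 2^2 + 1; sub 3 for 2: 3^3 + 1; = 28; G_1 = 28−1 = 27
step 1: 27 = 3^3; sub 4 for 3: 4^4; = 256; G_2 = 256−1 = 255

3^3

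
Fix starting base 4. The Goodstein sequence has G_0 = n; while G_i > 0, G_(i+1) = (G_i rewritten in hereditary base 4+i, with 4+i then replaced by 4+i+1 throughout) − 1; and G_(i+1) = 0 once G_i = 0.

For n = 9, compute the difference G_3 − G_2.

0

i=0: 9 = 2·4 + 1 (b=4); 4→5: 2·5 + 1 = 11; 11−1 = 10
i=1: 10 = 2·5 (b=5); 5→6: 2·6 = 12; 12−1 = 11
i=2: 11 = 6 + 5 (b=6); 6→7: 7 + 5 = 12; 12−1 = 11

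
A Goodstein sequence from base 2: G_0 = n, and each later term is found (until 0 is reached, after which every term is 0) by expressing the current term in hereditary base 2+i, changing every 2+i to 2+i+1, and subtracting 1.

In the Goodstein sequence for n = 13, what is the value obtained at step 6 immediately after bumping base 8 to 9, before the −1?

3486786856

(0) 13|_2 = 2^(2 + 1) + 2^2 + 1 ↦ 3^(3 + 1) + 3^3 + 1|_3 = 109 ⇒ 108
(1) 108|_3 = 3^(3 + 1) + 3^3 ↦ 4^(4 + 1) + 4^4|_4 = 1280 ⇒ 1279
(2) 1279|_4 = 4^(4 + 1) + 3·4^3 + 3·4^2 + 3·4 + 3 ↦ 5^(5 + 1) + 3·5^3 + 3·5^2 + 3·5 + 3|_5 = 16093 ⇒ 16092
(3) 16092|_5 = 5^(5 + 1) + 3·5^3 + 3·5^2 + 3·5 + 2 ↦ 6^(6 + 1) + 3·6^3 + 3·6^2 + 3·6 + 2|_6 = 280712 ⇒ 280711
(4) 280711|_6 = 6^(6 + 1) + 3·6^3 + 3·6^2 + 3·6 + 1 ↦ 7^(7 + 1) + 3·7^3 + 3·7^2 + 3·7 + 1|_7 = 5765999 ⇒ 5765998
(5) 5765998|_7 = 7^(7 + 1) + 3·7^3 + 3·7^2 + 3·7 ↦ 8^(8 + 1) + 3·8^3 + 3·8^2 + 3·8|_8 = 134219480 ⇒ 134219479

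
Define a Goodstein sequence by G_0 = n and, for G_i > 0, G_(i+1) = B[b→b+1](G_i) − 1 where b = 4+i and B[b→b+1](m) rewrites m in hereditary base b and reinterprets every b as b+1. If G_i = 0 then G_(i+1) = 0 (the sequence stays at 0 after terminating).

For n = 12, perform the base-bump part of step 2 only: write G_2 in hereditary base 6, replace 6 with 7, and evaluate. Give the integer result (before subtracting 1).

17

base 4: 12 = 3·4; at 5: 3·5 = 15; next = 14
base 5: 14 = 2·5 + 4; at 6: 2·6 + 4 = 16; next = 15
base 6: 15 = 2·6 + 3; at 7: 2·7 + 3 = 17; next = 16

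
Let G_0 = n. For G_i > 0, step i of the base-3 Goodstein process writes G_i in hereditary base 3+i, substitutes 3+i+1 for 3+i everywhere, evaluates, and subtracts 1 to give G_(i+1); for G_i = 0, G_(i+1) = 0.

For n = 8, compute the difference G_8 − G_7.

base 3: 8 = 2·3 + 2; at 4: 2·4 + 2 = 10; next = 9
base 4: 9 = 2·4 + 1; at 5: 2·5 + 1 = 11; next = 10
base 5: 10 = 2·5; at 6: 2·6 = 12; next = 11
base 6: 11 = 6 + 5; at 7: 7 + 5 = 12; next = 11
base 7: 11 = 7 + 4; at 8: 8 + 4 = 12; next = 11
base 8: 11 = 8 + 3; at 9: 9 + 3 = 12; next = 11
base 9: 11 = 9 + 2; at 10: 10 + 2 = 12; next = 11
base 10: 11 = 10 + 1; at 11: 11 + 1 = 12; next = 11

0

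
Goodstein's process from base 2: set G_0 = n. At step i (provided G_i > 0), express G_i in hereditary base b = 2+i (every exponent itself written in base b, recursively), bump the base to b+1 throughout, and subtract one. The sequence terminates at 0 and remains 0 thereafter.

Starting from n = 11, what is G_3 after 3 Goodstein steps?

15627

step 0: 11 = 2^(2 + 1) + 2 + 1; sub 3 for 2: 3^(3 + 1) + 3 + 1; = 85; G_1 = 85−1 = 84
step 1: 84 = 3^(3 + 1) + 3; sub 4 for 3: 4^(4 + 1) + 4; = 1028; G_2 = 1028−1 = 1027
step 2: 1027 = 4^(4 + 1) + 3; sub 5 for 4: 5^(5 + 1) + 3; = 15628; G_3 = 15628−1 = 15627
step 3: 15627 = 5^(5 + 1) + 2; sub 6 for 5: 6^(6 + 1) + 2; = 279938; G_4 = 279938−1 = 279937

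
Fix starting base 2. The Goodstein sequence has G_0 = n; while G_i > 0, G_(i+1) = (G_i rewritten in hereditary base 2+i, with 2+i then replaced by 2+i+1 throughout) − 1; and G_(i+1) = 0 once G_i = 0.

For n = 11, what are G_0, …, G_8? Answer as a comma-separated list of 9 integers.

11, 84, 1027, 15627, 279937, 5764801, 134217727, 2749609302, 70077777775

i=0: 11 = 2^(2 + 1) + 2 + 1 (b=2); 2→3: 3^(3 + 1) + 3 + 1 = 85; 85−1 = 84
i=1: 84 = 3^(3 + 1) + 3 (b=3); 3→4: 4^(4 + 1) + 4 = 1028; 1028−1 = 1027
i=2: 1027 = 4^(4 + 1) + 3 (b=4); 4→5: 5^(5 + 1) + 3 = 15628; 15628−1 = 15627
i=3: 15627 = 5^(5 + 1) + 2 (b=5); 5→6: 6^(6 + 1) + 2 = 279938; 279938−1 = 279937
i=4: 279937 = 6^(6 + 1) + 1 (b=6); 6→7: 7^(7 + 1) + 1 = 5764802; 5764802−1 = 5764801
i=5: 5764801 = 7^(7 + 1) (b=7); 7→8: 8^(8 + 1) = 134217728; 134217728−1 = 134217727
i=6: 134217727 = 7·8^8 + 7·8^7 + 7·8^6 + 7·8^5 + 7·8^4 + 7·8^3 + 7·8^2 + 7·8 + 7 (b=8); 8→9: 7·9^9 + 7·9^7 + 7·9^6 + 7·9^5 + 7·9^4 + 7·9^3 + 7·9^2 + 7·9 + 7 = 2749609303; 2749609303−1 = 2749609302
i=7: 2749609302 = 7·9^9 + 7·9^7 + 7·9^6 + 7·9^5 + 7·9^4 + 7·9^3 + 7·9^2 + 7·9 + 6 (b=9); 9→10: 7·10^10 + 7·10^7 + 7·10^6 + 7·10^5 + 7·10^4 + 7·10^3 + 7·10^2 + 7·10 + 6 = 70077777776; 70077777776−1 = 70077777775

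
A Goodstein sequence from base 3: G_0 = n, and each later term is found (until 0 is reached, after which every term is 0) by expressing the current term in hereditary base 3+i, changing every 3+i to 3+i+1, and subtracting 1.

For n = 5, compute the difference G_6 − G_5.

-1

(0) 5|_3 = 3 + 2 ↦ 4 + 2|_4 = 6 ⇒ 5
(1) 5|_4 = 4 + 1 ↦ 5 + 1|_5 = 6 ⇒ 5
(2) 5|_5 = 5 ↦ 6|_6 = 6 ⇒ 5
(3) 5|_6 = 5 ↦ 5|_7 = 5 ⇒ 4
(4) 4|_7 = 4 ↦ 4|_8 = 4 ⇒ 3
(5) 3|_8 = 3 ↦ 3|_9 = 3 ⇒ 2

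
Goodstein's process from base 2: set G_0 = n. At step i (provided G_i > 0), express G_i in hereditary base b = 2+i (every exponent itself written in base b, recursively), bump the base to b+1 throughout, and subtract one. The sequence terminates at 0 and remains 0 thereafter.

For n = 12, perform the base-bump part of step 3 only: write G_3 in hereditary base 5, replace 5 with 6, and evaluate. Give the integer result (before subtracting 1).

280020

base 2: 12 = 2^(2 + 1) + 2^2; at 3: 3^(3 + 1) + 3^3 = 108; next = 107
base 3: 107 = 3^(3 + 1) + 2·3^2 + 2·3 + 2; at 4: 4^(4 + 1) + 2·4^2 + 2·4 + 2 = 1066; next = 1065
base 4: 1065 = 4^(4 + 1) + 2·4^2 + 2·4 + 1; at 5: 5^(5 + 1) + 2·5^2 + 2·5 + 1 = 15686; next = 15685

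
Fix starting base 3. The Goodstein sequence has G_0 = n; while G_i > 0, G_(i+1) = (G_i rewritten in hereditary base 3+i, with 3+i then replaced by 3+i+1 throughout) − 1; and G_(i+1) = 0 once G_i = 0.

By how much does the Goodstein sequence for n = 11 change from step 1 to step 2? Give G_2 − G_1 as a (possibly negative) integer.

8

(0) 11|_3 = 3^2 + 2 ↦ 4^2 + 2|_4 = 18 ⇒ 17
(1) 17|_4 = 4^2 + 1 ↦ 5^2 + 1|_5 = 26 ⇒ 25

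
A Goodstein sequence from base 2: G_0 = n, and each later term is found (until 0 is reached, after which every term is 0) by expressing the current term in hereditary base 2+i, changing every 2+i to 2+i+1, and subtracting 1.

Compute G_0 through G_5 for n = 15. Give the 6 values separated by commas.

base 2: 15 = 2^(2 + 1) + 2^2 + 2 + 1; at 3: 3^(3 + 1) + 3^3 + 3 + 1 = 112; next = 111
base 3: 111 = 3^(3 + 1) + 3^3 + 3; at 4: 4^(4 + 1) + 4^4 + 4 = 1284; next = 1283
base 4: 1283 = 4^(4 + 1) + 4^4 + 3; at 5: 5^(5 + 1) + 5^5 + 3 = 18753; next = 18752
base 5: 18752 = 5^(5 + 1) + 5^5 + 2; at 6: 6^(6 + 1) + 6^6 + 2 = 326594; next = 326593
base 6: 326593 = 6^(6 + 1) + 6^6 + 1; at 7: 7^(7 + 1) + 7^7 + 1 = 6588345; next = 6588344

15, 111, 1283, 18752, 326593, 6588344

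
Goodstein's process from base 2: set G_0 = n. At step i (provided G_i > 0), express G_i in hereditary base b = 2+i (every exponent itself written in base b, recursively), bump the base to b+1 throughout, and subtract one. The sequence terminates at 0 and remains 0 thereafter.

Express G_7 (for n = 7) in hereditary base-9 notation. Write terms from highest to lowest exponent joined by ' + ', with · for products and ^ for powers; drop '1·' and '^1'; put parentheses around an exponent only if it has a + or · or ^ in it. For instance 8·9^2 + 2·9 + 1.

step 0: 7 = 2^2 + 2 + 1; sub 3 for 2: 3^3 + 3 + 1; = 31; G_1 = 31−1 = 30
step 1: 30 = 3^3 + 3; sub 4 for 3: 4^4 + 4; = 260; G_2 = 260−1 = 259
step 2: 259 = 4^4 + 3; sub 5 for 4: 5^5 + 3; = 3128; G_3 = 3128−1 = 3127
step 3: 3127 = 5^5 + 2; sub 6 for 5: 6^6 + 2; = 46658; G_4 = 46658−1 = 46657
step 4: 46657 = 6^6 + 1; sub 7 for 6: 7^7 + 1; = 823544; G_5 = 823544−1 = 823543
step 5: 823543 = 7^7; sub 8 for 7: 8^8; = 16777216; G_6 = 16777216−1 = 16777215
step 6: 16777215 = 7·8^7 + 7·8^6 + 7·8^5 + 7·8^4 + 7·8^3 + 7·8^2 + 7·8 + 7; sub 9 for 8: 7·9^7 + 7·9^6 + 7·9^5 + 7·9^4 + 7·9^3 + 7·9^2 + 7·9 + 7; = 37665880; G_7 = 37665880−1 = 37665879
step 7: 37665879 = 7·9^7 + 7·9^6 + 7·9^5 + 7·9^4 + 7·9^3 + 7·9^2 + 7·9 + 6; sub 10 for 9: 7·10^7 + 7·10^6 + 7·10^5 + 7·10^4 + 7·10^3 + 7·10^2 + 7·10 + 6; = 77777776; G_8 = 77777776−1 = 77777775

7·9^7 + 7·9^6 + 7·9^5 + 7·9^4 + 7·9^3 + 7·9^2 + 7·9 + 6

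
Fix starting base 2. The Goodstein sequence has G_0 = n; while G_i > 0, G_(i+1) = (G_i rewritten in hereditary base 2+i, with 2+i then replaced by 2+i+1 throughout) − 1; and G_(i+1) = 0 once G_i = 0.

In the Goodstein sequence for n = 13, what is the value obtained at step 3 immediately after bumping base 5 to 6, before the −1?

280712

i=0: 13 = 2^(2 + 1) + 2^2 + 1 (b=2); 2→3: 3^(3 + 1) + 3^3 + 1 = 109; 109−1 = 108
i=1: 108 = 3^(3 + 1) + 3^3 (b=3); 3→4: 4^(4 + 1) + 4^4 = 1280; 1280−1 = 1279
i=2: 1279 = 4^(4 + 1) + 3·4^3 + 3·4^2 + 3·4 + 3 (b=4); 4→5: 5^(5 + 1) + 3·5^3 + 3·5^2 + 3·5 + 3 = 16093; 16093−1 = 16092
i=3: 16092 = 5^(5 + 1) + 3·5^3 + 3·5^2 + 3·5 + 2 (b=5); 5→6: 6^(6 + 1) + 3·6^3 + 3·6^2 + 3·6 + 2 = 280712; 280712−1 = 280711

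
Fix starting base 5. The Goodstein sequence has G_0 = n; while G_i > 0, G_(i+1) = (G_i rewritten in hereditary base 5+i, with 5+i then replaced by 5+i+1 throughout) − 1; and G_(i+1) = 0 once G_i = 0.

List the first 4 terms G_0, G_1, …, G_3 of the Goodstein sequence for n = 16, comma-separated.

16, 18, 20, 21

[0] 16 ≡ 3·5 + 1 (base 5). Lift 6: 19. −1: 18.
[1] 18 ≡ 3·6 (base 6). Lift 7: 21. −1: 20.
[2] 20 ≡ 2·7 + 6 (base 7). Lift 8: 22. −1: 21.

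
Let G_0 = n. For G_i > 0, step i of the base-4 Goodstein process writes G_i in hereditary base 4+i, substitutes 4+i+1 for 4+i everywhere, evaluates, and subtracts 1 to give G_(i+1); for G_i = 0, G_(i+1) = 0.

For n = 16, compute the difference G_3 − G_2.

(0) 16|_4 = 4^2 ↦ 5^2|_5 = 25 ⇒ 24
(1) 24|_5 = 4·5 + 4 ↦ 4·6 + 4|_6 = 28 ⇒ 27
(2) 27|_6 = 4·6 + 3 ↦ 4·7 + 3|_7 = 31 ⇒ 30

3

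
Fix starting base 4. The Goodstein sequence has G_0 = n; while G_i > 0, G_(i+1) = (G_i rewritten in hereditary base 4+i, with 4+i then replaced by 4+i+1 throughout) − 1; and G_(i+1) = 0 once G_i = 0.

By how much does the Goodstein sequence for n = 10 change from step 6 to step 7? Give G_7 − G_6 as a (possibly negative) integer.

i=0: 10 = 2·4 + 2 (b=4); 4→5: 2·5 + 2 = 12; 12−1 = 11
i=1: 11 = 2·5 + 1 (b=5); 5→6: 2·6 + 1 = 13; 13−1 = 12
i=2: 12 = 2·6 (b=6); 6→7: 2·7 = 14; 14−1 = 13
i=3: 13 = 7 + 6 (b=7); 7→8: 8 + 6 = 14; 14−1 = 13
i=4: 13 = 8 + 5 (b=8); 8→9: 9 + 5 = 14; 14−1 = 13
i=5: 13 = 9 + 4 (b=9); 9→10: 10 + 4 = 14; 14−1 = 13
i=6: 13 = 10 + 3 (b=10); 10→11: 11 + 3 = 14; 14−1 = 13

0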